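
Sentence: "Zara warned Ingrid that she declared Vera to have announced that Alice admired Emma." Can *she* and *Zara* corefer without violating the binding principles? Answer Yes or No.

Yes

*Zara* is an R-expression; Principle C requires it to be free (not bound by any c-commanding expression).
— she: subject of the clause headed by 'declared'; the pronoun does not c-command the R-expression — coreference allowed.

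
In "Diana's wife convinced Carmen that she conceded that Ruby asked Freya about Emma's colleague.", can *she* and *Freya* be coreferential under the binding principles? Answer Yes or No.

No

*Freya* is an R-expression; Principle C requires it to be free (not bound by any c-commanding expression).
— she: subject of the clause headed by 'conceded'; the pronoun c-commands the R-expression — coreference blocked (Principle C).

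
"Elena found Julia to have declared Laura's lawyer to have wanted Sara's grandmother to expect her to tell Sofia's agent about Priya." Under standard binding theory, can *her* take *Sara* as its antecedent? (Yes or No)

*her* is a pronoun; Principle B requires it to be free in its binding domain — the clause headed by 'expect'.
— Sara: possessor inside the subject DP of the clause headed by 'expect'; does not c-command the pronoun — Principle B does not apply; allowed.

Yes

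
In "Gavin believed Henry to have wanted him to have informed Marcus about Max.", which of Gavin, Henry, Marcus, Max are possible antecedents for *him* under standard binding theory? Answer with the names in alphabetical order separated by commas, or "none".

Gavin

*him* is a pronoun; Principle B requires it to be free in its binding domain — the clause headed by 'wanted'.
— Gavin: subject of the matrix clause; c-commands the pronoun but lies outside its binding domain — allowed.
— Henry: subject of the clause headed by 'wanted'; c-commands the pronoun within its binding domain — blocked (Principle B).
— Marcus: object of the clause headed by 'informed'; is c-commanded by the pronoun; coreference would bind this R-expression — blocked (Principle C).
— Max: second object of the clause headed by 'informed'; is c-commanded by the pronoun; coreference would bind this R-expression — blocked (Principle C).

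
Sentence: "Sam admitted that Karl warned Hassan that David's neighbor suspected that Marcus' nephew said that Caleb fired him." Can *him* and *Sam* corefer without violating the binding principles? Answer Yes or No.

Yes

*Sam* is an R-expression; Principle C requires it to be free (not bound by any c-commanding expression).
— him: object of the clause headed by 'fired'; the pronoun does not c-command the R-expression — coreference allowed.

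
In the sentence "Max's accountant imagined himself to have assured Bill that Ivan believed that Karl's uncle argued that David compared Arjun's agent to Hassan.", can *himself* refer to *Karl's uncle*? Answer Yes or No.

No

*himself* is a reflexive; Principle A requires it to be bound within its binding domain — the matrix clause.
— Karl's uncle: subject of the clause headed by 'argued'; does not c-command the reflexive — cannot bind it (Principle A).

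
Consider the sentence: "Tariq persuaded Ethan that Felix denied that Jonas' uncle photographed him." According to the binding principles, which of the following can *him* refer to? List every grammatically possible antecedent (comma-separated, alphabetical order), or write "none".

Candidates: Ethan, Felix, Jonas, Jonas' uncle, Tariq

*him* is a pronoun; Principle B requires it to be free in its binding domain — the clause headed by 'photographed'.
— Ethan: object of the matrix clause; c-commands the pronoun but lies outside its binding domain — allowed.
— Felix: subject of the clause headed by 'denied'; c-commands the pronoun but lies outside its binding domain — allowed.
— Jonas: possessor inside the subject DP of the clause headed by 'photographed'; does not c-command the pronoun — Principle B does not apply; allowed.
— Jonas' uncle: subject of the clause headed by 'photographed'; c-commands the pronoun within its binding domain — blocked (Principle B).
— Tariq: subject of the matrix clause; c-commands the pronoun but lies outside its binding domain — allowed.

Ethan, Felix, Jonas, Tariq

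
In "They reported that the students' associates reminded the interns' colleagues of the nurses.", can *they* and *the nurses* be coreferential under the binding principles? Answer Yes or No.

No

*the nurses* is an R-expression; Principle C requires it to be free (not bound by any c-commanding expression).
— they: subject of the matrix clause; the pronoun c-commands the R-expression — coreference blocked (Principle C).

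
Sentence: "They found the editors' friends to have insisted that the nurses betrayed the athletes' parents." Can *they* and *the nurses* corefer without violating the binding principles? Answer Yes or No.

No

*the nurses* is an R-expression; Principle C requires it to be free (not bound by any c-commanding expression).
— they: subject of the matrix clause; the pronoun c-commands the R-expression — coreference blocked (Principle C).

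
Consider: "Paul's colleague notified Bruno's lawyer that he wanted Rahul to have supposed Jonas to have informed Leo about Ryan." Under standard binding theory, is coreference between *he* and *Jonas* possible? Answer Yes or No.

No

*Jonas* is an R-expression; Principle C requires it to be free (not bound by any c-commanding expression).
— he: subject of the clause headed by 'wanted'; the pronoun c-commands the R-expression — coreference blocked (Principle C).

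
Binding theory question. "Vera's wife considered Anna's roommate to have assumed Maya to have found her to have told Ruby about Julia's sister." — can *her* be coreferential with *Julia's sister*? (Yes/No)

No

*her* is a pronoun; Principle B requires it to be free in its binding domain — the clause headed by 'found'.
— Julia's sister: second object of the clause headed by 'told'; is c-commanded by the pronoun; coreference would bind this R-expression — blocked (Principle C).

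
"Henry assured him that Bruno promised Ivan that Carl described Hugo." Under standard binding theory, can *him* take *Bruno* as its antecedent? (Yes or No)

*him* is a pronoun; Principle B requires it to be free in its binding domain — the matrix clause.
— Bruno: subject of the clause headed by 'promised'; is c-commanded by the pronoun; coreference would bind this R-expression — blocked (Principle C).

No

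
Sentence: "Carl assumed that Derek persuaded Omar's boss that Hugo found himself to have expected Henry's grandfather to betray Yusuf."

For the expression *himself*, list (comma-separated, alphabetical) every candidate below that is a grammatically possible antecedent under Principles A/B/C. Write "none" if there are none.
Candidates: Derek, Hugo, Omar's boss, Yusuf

*himself* is a reflexive; Principle A requires it to be bound within its binding domain — the clause headed by 'found'.
— Derek: subject of the clause headed by 'persuaded'; c-commands the reflexive but lies outside its binding domain — cannot bind it (Principle A).
— Hugo: subject of the clause headed by 'found'; c-commands the reflexive within its binding domain — allowed (Principle A).
— Omar's boss: object of the clause headed by 'persuaded'; c-commands the reflexive but lies outside its binding domain — cannot bind it (Principle A).
— Yusuf: object of the clause headed by 'betray'; does not c-command the reflexive — cannot bind it (Principle A).

Hugo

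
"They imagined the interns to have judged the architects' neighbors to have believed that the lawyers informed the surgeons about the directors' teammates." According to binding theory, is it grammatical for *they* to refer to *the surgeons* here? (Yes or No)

*the surgeons* is an R-expression; Principle C requires it to be free (not bound by any c-commanding expression).
— they: subject of the matrix clause; the pronoun c-commands the R-expression — coreference blocked (Principle C).

No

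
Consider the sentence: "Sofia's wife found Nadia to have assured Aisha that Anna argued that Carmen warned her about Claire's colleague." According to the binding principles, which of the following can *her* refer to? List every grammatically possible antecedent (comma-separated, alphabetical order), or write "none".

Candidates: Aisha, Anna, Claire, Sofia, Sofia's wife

*her* is a pronoun; Principle B requires it to be free in its binding domain — the clause headed by 'warned'.
— Aisha: object of the clause headed by 'assured'; c-commands the pronoun but lies outside its binding domain — allowed.
— Anna: subject of the clause headed by 'argued'; c-commands the pronoun but lies outside its binding domain — allowed.
— Claire: possessor inside the second object DP of the clause headed by 'warned'; is c-commanded by the pronoun; coreference would bind this R-expression — blocked (Principle C).
— Sofia: possessor inside the subject DP of the matrix clause; does not c-command the pronoun — Principle B does not apply; allowed.
— Sofia's wife: subject of the matrix clause; c-commands the pronoun but lies outside its binding domain — allowed.

Aisha, Anna, Sofia, Sofia's wife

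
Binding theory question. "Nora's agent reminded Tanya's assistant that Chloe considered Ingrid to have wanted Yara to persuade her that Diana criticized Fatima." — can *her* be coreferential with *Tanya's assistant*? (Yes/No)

*her* is a pronoun; Principle B requires it to be free in its binding domain — the clause headed by 'persuade'.
— Tanya's assistant: object of the matrix clause; c-commands the pronoun but lies outside its binding domain — allowed.

Yes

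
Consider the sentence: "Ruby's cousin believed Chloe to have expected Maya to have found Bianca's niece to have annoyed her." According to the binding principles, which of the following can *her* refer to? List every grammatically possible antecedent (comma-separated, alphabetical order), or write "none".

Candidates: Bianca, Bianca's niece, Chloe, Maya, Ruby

Bianca, Chloe, Maya, Ruby

*her* is a pronoun; Principle B requires it to be free in its binding domain — the clause headed by 'annoyed'.
— Bianca: possessor inside the subject DP of the clause headed by 'annoyed'; does not c-command the pronoun — Principle B does not apply; allowed.
— Bianca's niece: subject of the clause headed by 'annoyed'; c-commands the pronoun within its binding domain — blocked (Principle B).
— Chloe: subject of the clause headed by 'expected'; c-commands the pronoun but lies outside its binding domain — allowed.
— Maya: subject of the clause headed by 'found'; c-commands the pronoun but lies outside its binding domain — allowed.
— Ruby: possessor inside the subject DP of the matrix clause; does not c-command the pronoun — Principle B does not apply; allowed.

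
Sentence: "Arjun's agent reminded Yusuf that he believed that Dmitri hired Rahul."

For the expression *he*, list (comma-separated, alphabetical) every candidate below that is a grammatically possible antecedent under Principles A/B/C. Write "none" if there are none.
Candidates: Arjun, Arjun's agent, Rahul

Arjun, Arjun's agent

*he* is a pronoun; Principle B requires it to be free in its binding domain — the clause headed by 'believed'.
— Arjun: possessor inside the subject DP of the matrix clause; does not c-command the pronoun — Principle B does not apply; allowed.
— Arjun's agent: subject of the matrix clause; c-commands the pronoun but lies outside its binding domain — allowed.
— Rahul: object of the clause headed by 'hired'; is c-commanded by the pronoun; coreference would bind this R-expression — blocked (Principle C).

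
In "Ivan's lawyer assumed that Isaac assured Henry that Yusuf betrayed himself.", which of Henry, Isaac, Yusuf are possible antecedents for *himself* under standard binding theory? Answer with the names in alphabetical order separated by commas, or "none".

Yusuf

*himself* is a reflexive; Principle A requires it to be bound within its binding domain — the clause headed by 'betrayed'.
— Henry: object of the clause headed by 'assured'; c-commands the reflexive but lies outside its binding domain — cannot bind it (Principle A).
— Isaac: subject of the clause headed by 'assured'; c-commands the reflexive but lies outside its binding domain — cannot bind it (Principle A).
— Yusuf: subject of the clause headed by 'betrayed'; c-commands the reflexive within its binding domain — allowed (Principle A).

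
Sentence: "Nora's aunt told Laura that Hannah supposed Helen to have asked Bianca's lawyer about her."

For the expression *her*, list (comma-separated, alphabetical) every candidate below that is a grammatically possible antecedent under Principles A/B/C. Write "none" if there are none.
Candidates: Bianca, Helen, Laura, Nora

*her* is a pronoun; Principle B requires it to be free in its binding domain — the clause headed by 'asked'.
— Bianca: possessor inside the object DP of the clause headed by 'asked'; does not c-command the pronoun — Principle B does not apply; allowed.
— Helen: subject of the clause headed by 'asked'; c-commands the pronoun within its binding domain — blocked (Principle B).
— Laura: object of the matrix clause; c-commands the pronoun but lies outside its binding domain — allowed.
— Nora: possessor inside the subject DP of the matrix clause; does not c-command the pronoun — Principle B does not apply; allowed.

Bianca, Laura, Nora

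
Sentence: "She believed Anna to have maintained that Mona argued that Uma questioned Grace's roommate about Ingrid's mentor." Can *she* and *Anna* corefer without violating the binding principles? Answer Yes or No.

*Anna* is an R-expression; Principle C requires it to be free (not bound by any c-commanding expression).
— she: subject of the matrix clause; the pronoun c-commands the R-expression — coreference blocked (Principle C).

No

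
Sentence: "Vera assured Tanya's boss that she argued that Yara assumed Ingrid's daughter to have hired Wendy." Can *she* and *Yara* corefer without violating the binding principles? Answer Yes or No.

No

*Yara* is an R-expression; Principle C requires it to be free (not bound by any c-commanding expression).
— she: subject of the clause headed by 'argued'; the pronoun c-commands the R-expression — coreference blocked (Principle C).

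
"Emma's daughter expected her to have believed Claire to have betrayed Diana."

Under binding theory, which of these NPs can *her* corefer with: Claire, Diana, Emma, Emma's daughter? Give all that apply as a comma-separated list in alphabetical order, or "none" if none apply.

Emma

*her* is a pronoun; Principle B requires it to be free in its binding domain — the matrix clause.
— Claire: subject of the clause headed by 'betrayed'; is c-commanded by the pronoun; coreference would bind this R-expression — blocked (Principle C).
— Diana: object of the clause headed by 'betrayed'; is c-commanded by the pronoun; coreference would bind this R-expression — blocked (Principle C).
— Emma: possessor inside the subject DP of the matrix clause; does not c-command the pronoun — Principle B does not apply; allowed.
— Emma's daughter: subject of the matrix clause; c-commands the pronoun within its binding domain — blocked (Principle B).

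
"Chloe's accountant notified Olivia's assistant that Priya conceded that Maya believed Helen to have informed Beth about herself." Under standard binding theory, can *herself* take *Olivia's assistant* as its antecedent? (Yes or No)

*herself* is a reflexive; Principle A requires it to be bound within its binding domain — the clause headed by 'informed'.
— Olivia's assistant: object of the matrix clause; c-commands the reflexive but lies outside its binding domain — cannot bind it (Principle A).

No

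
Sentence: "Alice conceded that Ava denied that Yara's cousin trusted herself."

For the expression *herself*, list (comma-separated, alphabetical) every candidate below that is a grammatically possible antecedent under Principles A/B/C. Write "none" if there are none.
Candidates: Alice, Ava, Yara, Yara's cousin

Yara's cousin

*herself* is a reflexive; Principle A requires it to be bound within its binding domain — the clause headed by 'trusted'.
— Alice: subject of the matrix clause; c-commands the reflexive but lies outside its binding domain — cannot bind it (Principle A).
— Ava: subject of the clause headed by 'denied'; c-commands the reflexive but lies outside its binding domain — cannot bind it (Principle A).
— Yara: possessor inside the subject DP of the clause headed by 'trusted'; does not c-command the reflexive — cannot bind it (Principle A).
— Yara's cousin: subject of the clause headed by 'trusted'; c-commands the reflexive within its binding domain — allowed (Principle A).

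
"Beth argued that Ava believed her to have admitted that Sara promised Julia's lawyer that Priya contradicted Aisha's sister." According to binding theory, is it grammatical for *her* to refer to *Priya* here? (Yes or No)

No

*Priya* is an R-expression; Principle C requires it to be free (not bound by any c-commanding expression).
— her: subject of the clause headed by 'admitted'; the pronoun c-commands the R-expression — coreference blocked (Principle C).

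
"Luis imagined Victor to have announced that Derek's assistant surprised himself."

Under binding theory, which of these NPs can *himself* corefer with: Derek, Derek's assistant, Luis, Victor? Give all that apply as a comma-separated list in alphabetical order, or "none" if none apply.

Derek's assistant

*himself* is a reflexive; Principle A requires it to be bound within its binding domain — the clause headed by 'surprised'.
— Derek: possessor inside the subject DP of the clause headed by 'surprised'; does not c-command the reflexive — cannot bind it (Principle A).
— Derek's assistant: subject of the clause headed by 'surprised'; c-commands the reflexive within its binding domain — allowed (Principle A).
— Luis: subject of the matrix clause; c-commands the reflexive but lies outside its binding domain — cannot bind it (Principle A).
— Victor: subject of the clause headed by 'announced'; c-commands the reflexive but lies outside its binding domain — cannot bind it (Principle A).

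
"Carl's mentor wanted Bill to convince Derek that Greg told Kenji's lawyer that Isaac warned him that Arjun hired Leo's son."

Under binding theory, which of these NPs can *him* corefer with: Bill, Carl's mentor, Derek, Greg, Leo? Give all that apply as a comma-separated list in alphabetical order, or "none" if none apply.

*him* is a pronoun; Principle B requires it to be free in its binding domain — the clause headed by 'warned'.
— Bill: subject of the clause headed by 'convince'; c-commands the pronoun but lies outside its binding domain — allowed.
— Carl's mentor: subject of the matrix clause; c-commands the pronoun but lies outside its binding domain — allowed.
— Derek: object of the clause headed by 'convince'; c-commands the pronoun but lies outside its binding domain — allowed.
— Greg: subject of the clause headed by 'told'; c-commands the pronoun but lies outside its binding domain — allowed.
— Leo: possessor inside the object DP of the clause headed by 'hired'; is c-commanded by the pronoun; coreference would bind this R-expression — blocked (Principle C).

Bill, Carl's mentor, Derek, Greg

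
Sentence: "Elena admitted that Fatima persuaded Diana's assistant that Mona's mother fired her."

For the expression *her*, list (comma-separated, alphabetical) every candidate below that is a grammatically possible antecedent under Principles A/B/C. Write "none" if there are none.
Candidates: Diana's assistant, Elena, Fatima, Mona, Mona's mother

*her* is a pronoun; Principle B requires it to be free in its binding domain — the clause headed by 'fired'.
— Diana's assistant: object of the clause headed by 'persuaded'; c-commands the pronoun but lies outside its binding domain — allowed.
— Elena: subject of the matrix clause; c-commands the pronoun but lies outside its binding domain — allowed.
— Fatima: subject of the clause headed by 'persuaded'; c-commands the pronoun but lies outside its binding domain — allowed.
— Mona: possessor inside the subject DP of the clause headed by 'fired'; does not c-command the pronoun — Principle B does not apply; allowed.
— Mona's mother: subject of the clause headed by 'fired'; c-commands the pronoun within its binding domain — blocked (Principle B).

Diana's assistant, Elena, Fatima, Mona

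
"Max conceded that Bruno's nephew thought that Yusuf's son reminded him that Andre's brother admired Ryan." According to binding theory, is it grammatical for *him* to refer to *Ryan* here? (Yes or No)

*Ryan* is an R-expression; Principle C requires it to be free (not bound by any c-commanding expression).
— him: object of the clause headed by 'reminded'; the pronoun c-commands the R-expression — coreference blocked (Principle C).

No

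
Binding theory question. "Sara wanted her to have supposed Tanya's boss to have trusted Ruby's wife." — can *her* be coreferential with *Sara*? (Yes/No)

*her* is a pronoun; Principle B requires it to be free in its binding domain — the matrix clause.
— Sara: subject of the matrix clause; c-commands the pronoun within its binding domain — blocked (Principle B).

No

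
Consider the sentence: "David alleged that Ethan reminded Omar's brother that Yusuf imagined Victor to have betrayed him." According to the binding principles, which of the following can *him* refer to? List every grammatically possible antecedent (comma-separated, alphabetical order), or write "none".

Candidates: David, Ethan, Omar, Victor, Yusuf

David, Ethan, Omar, Yusuf

*him* is a pronoun; Principle B requires it to be free in its binding domain — the clause headed by 'betrayed'.
— David: subject of the matrix clause; c-commands the pronoun but lies outside its binding domain — allowed.
— Ethan: subject of the clause headed by 'reminded'; c-commands the pronoun but lies outside its binding domain — allowed.
— Omar: possessor inside the object DP of the clause headed by 'reminded'; does not c-command the pronoun — Principle B does not apply; allowed.
— Victor: subject of the clause headed by 'betrayed'; c-commands the pronoun within its binding domain — blocked (Principle B).
— Yusuf: subject of the clause headed by 'imagined'; c-commands the pronoun but lies outside its binding domain — allowed.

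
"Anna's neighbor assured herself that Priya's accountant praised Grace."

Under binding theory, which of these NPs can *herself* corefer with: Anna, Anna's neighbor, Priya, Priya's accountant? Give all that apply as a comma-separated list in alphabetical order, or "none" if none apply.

Anna's neighbor

*herself* is a reflexive; Principle A requires it to be bound within its binding domain — the matrix clause.
— Anna: possessor inside the subject DP of the matrix clause; does not c-command the reflexive — cannot bind it (Principle A).
— Anna's neighbor: subject of the matrix clause; c-commands the reflexive within its binding domain — allowed (Principle A).
— Priya: possessor inside the subject DP of the clause headed by 'praised'; does not c-command the reflexive — cannot bind it (Principle A).
— Priya's accountant: subject of the clause headed by 'praised'; does not c-command the reflexive — cannot bind it (Principle A).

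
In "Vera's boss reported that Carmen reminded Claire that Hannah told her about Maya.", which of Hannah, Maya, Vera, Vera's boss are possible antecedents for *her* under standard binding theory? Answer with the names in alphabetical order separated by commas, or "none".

*her* is a pronoun; Principle B requires it to be free in its binding domain — the clause headed by 'told'.
— Hannah: subject of the clause headed by 'told'; c-commands the pronoun within its binding domain — blocked (Principle B).
— Maya: second object of the clause headed by 'told'; is c-commanded by the pronoun; coreference would bind this R-expression — blocked (Principle C).
— Vera: possessor inside the subject DP of the matrix clause; does not c-command the pronoun — Principle B does not apply; allowed.
— Vera's boss: subject of the matrix clause; c-commands the pronoun but lies outside its binding domain — allowed.

Vera, Vera's boss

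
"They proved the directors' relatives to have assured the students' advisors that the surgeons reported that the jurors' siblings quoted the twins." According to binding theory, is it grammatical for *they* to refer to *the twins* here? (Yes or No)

No

*the twins* is an R-expression; Principle C requires it to be free (not bound by any c-commanding expression).
— they: subject of the matrix clause; the pronoun c-commands the R-expression — coreference blocked (Principle C).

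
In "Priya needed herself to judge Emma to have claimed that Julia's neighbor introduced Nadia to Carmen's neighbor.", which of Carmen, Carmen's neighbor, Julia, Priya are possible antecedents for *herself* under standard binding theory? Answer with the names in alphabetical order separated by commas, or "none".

Priya

*herself* is a reflexive; Principle A requires it to be bound within its binding domain — the matrix clause.
— Carmen: possessor inside the second object DP of the clause headed by 'introduced'; does not c-command the reflexive — cannot bind it (Principle A).
— Carmen's neighbor: second object of the clause headed by 'introduced'; does not c-command the reflexive — cannot bind it (Principle A).
— Julia: possessor inside the subject DP of the clause headed by 'introduced'; does not c-command the reflexive — cannot bind it (Principle A).
— Priya: subject of the matrix clause; c-commands the reflexive within its binding domain — allowed (Principle A).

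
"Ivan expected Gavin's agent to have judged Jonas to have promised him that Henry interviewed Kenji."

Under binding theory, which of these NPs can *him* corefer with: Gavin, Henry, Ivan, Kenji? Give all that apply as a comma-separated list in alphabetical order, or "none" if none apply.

Gavin, Ivan

*him* is a pronoun; Principle B requires it to be free in its binding domain — the clause headed by 'promised'.
— Gavin: possessor inside the subject DP of the clause headed by 'judged'; does not c-command the pronoun — Principle B does not apply; allowed.
— Henry: subject of the clause headed by 'interviewed'; is c-commanded by the pronoun; coreference would bind this R-expression — blocked (Principle C).
— Ivan: subject of the matrix clause; c-commands the pronoun but lies outside its binding domain — allowed.
— Kenji: object of the clause headed by 'interviewed'; is c-commanded by the pronoun; coreference would bind this R-expression — blocked (Principle C).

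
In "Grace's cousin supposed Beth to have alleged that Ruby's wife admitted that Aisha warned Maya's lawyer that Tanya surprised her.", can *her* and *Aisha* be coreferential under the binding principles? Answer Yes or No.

*Aisha* is an R-expression; Principle C requires it to be free (not bound by any c-commanding expression).
— her: object of the clause headed by 'surprised'; the pronoun does not c-command the R-expression — coreference allowed.

Yes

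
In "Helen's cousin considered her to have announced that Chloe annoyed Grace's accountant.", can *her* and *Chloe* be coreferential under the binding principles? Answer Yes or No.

No

*Chloe* is an R-expression; Principle C requires it to be free (not bound by any c-commanding expression).
— her: subject of the clause headed by 'announced'; the pronoun c-commands the R-expression — coreference blocked (Principle C).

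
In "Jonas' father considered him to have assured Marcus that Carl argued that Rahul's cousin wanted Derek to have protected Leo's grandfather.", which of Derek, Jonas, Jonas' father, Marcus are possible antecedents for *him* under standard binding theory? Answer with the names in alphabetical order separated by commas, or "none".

Jonas

*him* is a pronoun; Principle B requires it to be free in its binding domain — the matrix clause.
— Derek: subject of the clause headed by 'protected'; is c-commanded by the pronoun; coreference would bind this R-expression — blocked (Principle C).
— Jonas: possessor inside the subject DP of the matrix clause; does not c-command the pronoun — Principle B does not apply; allowed.
— Jonas' father: subject of the matrix clause; c-commands the pronoun within its binding domain — blocked (Principle B).
— Marcus: object of the clause headed by 'assured'; is c-commanded by the pronoun; coreference would bind this R-expression — blocked (Principle C).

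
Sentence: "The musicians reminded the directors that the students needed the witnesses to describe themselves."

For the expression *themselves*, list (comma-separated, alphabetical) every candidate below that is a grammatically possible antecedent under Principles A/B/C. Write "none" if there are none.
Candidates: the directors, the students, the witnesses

the witnesses

*themselves* is a reflexive; Principle A requires it to be bound within its binding domain — the clause headed by 'describe'.
— the directors: object of the matrix clause; c-commands the reflexive but lies outside its binding domain — cannot bind it (Principle A).
— the students: subject of the clause headed by 'needed'; c-commands the reflexive but lies outside its binding domain — cannot bind it (Principle A).
— the witnesses: subject of the clause headed by 'describe'; c-commands the reflexive within its binding domain — allowed (Principle A).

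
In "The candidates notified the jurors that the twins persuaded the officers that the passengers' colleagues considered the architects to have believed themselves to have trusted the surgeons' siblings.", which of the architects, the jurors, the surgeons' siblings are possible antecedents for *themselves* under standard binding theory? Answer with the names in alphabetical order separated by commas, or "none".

the architects

*themselves* is a reflexive; Principle A requires it to be bound within its binding domain — the clause headed by 'believed'.
— the architects: subject of the clause headed by 'believed'; c-commands the reflexive within its binding domain — allowed (Principle A).
— the jurors: object of the matrix clause; c-commands the reflexive but lies outside its binding domain — cannot bind it (Principle A).
— the surgeons' siblings: object of the clause headed by 'trusted'; does not c-command the reflexive — cannot bind it (Principle A).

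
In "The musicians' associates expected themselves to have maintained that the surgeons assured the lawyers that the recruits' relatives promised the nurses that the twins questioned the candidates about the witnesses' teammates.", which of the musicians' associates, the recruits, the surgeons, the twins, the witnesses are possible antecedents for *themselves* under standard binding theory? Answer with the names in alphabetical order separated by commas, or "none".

*themselves* is a reflexive; Principle A requires it to be bound within its binding domain — the matrix clause.
— the musicians' associates: subject of the matrix clause; c-commands the reflexive within its binding domain — allowed (Principle A).
— the recruits: possessor inside the subject DP of the clause headed by 'promised'; does not c-command the reflexive — cannot bind it (Principle A).
— the surgeons: subject of the clause headed by 'assured'; does not c-command the reflexive — cannot bind it (Principle A).
— the twins: subject of the clause headed by 'questioned'; does not c-command the reflexive — cannot bind it (Principle A).
— the witnesses: possessor inside the second object DP of the clause headed by 'questioned'; does not c-command the reflexive — cannot bind it (Principle A).

the musicians' associates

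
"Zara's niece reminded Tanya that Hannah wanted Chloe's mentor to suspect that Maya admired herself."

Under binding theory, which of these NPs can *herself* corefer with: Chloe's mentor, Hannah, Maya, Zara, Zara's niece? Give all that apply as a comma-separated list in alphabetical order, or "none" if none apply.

*herself* is a reflexive; Principle A requires it to be bound within its binding domain — the clause headed by 'admired'.
— Chloe's mentor: subject of the clause headed by 'suspect'; c-commands the reflexive but lies outside its binding domain — cannot bind it (Principle A).
— Hannah: subject of the clause headed by 'wanted'; c-commands the reflexive but lies outside its binding domain — cannot bind it (Principle A).
— Maya: subject of the clause headed by 'admired'; c-commands the reflexive within its binding domain — allowed (Principle A).
— Zara: possessor inside the subject DP of the matrix clause; does not c-command the reflexive — cannot bind it (Principle A).
— Zara's niece: subject of the matrix clause; c-commands the reflexive but lies outside its binding domain — cannot bind it (Principle A).

Maya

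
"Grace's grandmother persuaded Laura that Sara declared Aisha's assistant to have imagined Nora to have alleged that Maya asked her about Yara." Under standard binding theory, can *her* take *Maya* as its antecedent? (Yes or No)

No

*her* is a pronoun; Principle B requires it to be free in its binding domain — the clause headed by 'asked'.
— Maya: subject of the clause headed by 'asked'; c-commands the pronoun within its binding domain — blocked (Principle B).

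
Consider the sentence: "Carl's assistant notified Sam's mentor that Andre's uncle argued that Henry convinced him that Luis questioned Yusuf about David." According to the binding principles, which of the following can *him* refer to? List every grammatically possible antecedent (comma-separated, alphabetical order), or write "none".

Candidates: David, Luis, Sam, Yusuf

*him* is a pronoun; Principle B requires it to be free in its binding domain — the clause headed by 'convinced'.
— David: second object of the clause headed by 'questioned'; is c-commanded by the pronoun; coreference would bind this R-expression — blocked (Principle C).
— Luis: subject of the clause headed by 'questioned'; is c-commanded by the pronoun; coreference would bind this R-expression — blocked (Principle C).
— Sam: possessor inside the object DP of the matrix clause; does not c-command the pronoun — Principle B does not apply; allowed.
— Yusuf: object of the clause headed by 'questioned'; is c-commanded by the pronoun; coreference would bind this R-expression — blocked (Principle C).

Sam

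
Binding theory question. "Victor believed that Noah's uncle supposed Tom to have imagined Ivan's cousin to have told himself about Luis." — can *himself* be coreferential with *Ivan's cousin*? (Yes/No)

Yes

*himself* is a reflexive; Principle A requires it to be bound within its binding domain — the clause headed by 'told'.
— Ivan's cousin: subject of the clause headed by 'told'; c-commands the reflexive within its binding domain — allowed (Principle A).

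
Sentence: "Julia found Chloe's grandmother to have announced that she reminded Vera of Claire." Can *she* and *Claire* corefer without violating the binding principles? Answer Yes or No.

*Claire* is an R-expression; Principle C requires it to be free (not bound by any c-commanding expression).
— she: subject of the clause headed by 'reminded'; the pronoun c-commands the R-expression — coreference blocked (Principle C).

No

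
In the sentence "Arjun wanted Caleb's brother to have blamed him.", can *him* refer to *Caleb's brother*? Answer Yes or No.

No

*him* is a pronoun; Principle B requires it to be free in its binding domain — the clause headed by 'blamed'.
— Caleb's brother: subject of the clause headed by 'blamed'; c-commands the pronoun within its binding domain — blocked (Principle B).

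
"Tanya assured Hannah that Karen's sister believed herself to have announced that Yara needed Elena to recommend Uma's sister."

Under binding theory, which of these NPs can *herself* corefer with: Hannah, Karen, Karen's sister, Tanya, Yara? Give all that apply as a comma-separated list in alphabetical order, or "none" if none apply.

*herself* is a reflexive; Principle A requires it to be bound within its binding domain — the clause headed by 'believed'.
— Hannah: object of the matrix clause; c-commands the reflexive but lies outside its binding domain — cannot bind it (Principle A).
— Karen: possessor inside the subject DP of the clause headed by 'believed'; does not c-command the reflexive — cannot bind it (Principle A).
— Karen's sister: subject of the clause headed by 'believed'; c-commands the reflexive within its binding domain — allowed (Principle A).
— Tanya: subject of the matrix clause; c-commands the reflexive but lies outside its binding domain — cannot bind it (Principle A).
— Yara: subject of the clause headed by 'needed'; does not c-command the reflexive — cannot bind it (Principle A).

Karen's sister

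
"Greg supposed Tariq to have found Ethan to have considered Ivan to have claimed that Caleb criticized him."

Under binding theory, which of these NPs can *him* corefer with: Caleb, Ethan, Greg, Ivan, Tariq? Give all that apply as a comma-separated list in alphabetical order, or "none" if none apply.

*him* is a pronoun; Principle B requires it to be free in its binding domain — the clause headed by 'criticized'.
— Caleb: subject of the clause headed by 'criticized'; c-commands the pronoun within its binding domain — blocked (Principle B).
— Ethan: subject of the clause headed by 'considered'; c-commands the pronoun but lies outside its binding domain — allowed.
— Greg: subject of the matrix clause; c-commands the pronoun but lies outside its binding domain — allowed.
— Ivan: subject of the clause headed by 'claimed'; c-commands the pronoun but lies outside its binding domain — allowed.
— Tariq: subject of the clause headed by 'found'; c-commands the pronoun but lies outside its binding domain — allowed.

Ethan, Greg, Ivan, Tariq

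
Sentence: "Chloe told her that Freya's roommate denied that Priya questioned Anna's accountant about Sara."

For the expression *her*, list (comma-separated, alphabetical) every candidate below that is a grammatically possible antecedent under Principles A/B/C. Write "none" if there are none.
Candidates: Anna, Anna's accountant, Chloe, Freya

*her* is a pronoun; Principle B requires it to be free in its binding domain — the matrix clause.
— Anna: possessor inside the object DP of the clause headed by 'questioned'; is c-commanded by the pronoun; coreference would bind this R-expression — blocked (Principle C).
— Anna's accountant: object of the clause headed by 'questioned'; is c-commanded by the pronoun; coreference would bind this R-expression — blocked (Principle C).
— Chloe: subject of the matrix clause; c-commands the pronoun within its binding domain — blocked (Principle B).
— Freya: possessor inside the subject DP of the clause headed by 'denied'; is c-commanded by the pronoun; coreference would bind this R-expression — blocked (Principle C).

none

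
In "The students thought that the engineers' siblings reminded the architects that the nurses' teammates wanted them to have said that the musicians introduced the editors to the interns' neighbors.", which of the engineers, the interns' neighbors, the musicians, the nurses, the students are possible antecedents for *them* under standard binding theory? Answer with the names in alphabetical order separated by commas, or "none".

*them* is a pronoun; Principle B requires it to be free in its binding domain — the clause headed by 'wanted'.
— the engineers: possessor inside the subject DP of the clause headed by 'reminded'; does not c-command the pronoun — Principle B does not apply; allowed.
— the interns' neighbors: second object of the clause headed by 'introduced'; is c-commanded by the pronoun; coreference would bind this R-expression — blocked (Principle C).
— the musicians: subject of the clause headed by 'introduced'; is c-commanded by the pronoun; coreference would bind this R-expression — blocked (Principle C).
— the nurses: possessor inside the subject DP of the clause headed by 'wanted'; does not c-command the pronoun — Principle B does not apply; allowed.
— the students: subject of the matrix clause; c-commands the pronoun but lies outside its binding domain — allowed.

the engineers, the nurses, the students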